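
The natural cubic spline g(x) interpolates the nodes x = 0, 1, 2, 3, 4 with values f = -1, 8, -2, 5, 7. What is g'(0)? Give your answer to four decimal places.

15.3929

Put σ_i = g'' at the i-th knot. Here h = (1, 1, 1, 1) and Δ = (9, -10, 7, 2), so the interior equations h_(i-1)·σ_(i-1) + 2(h_(i-1)+h_i)·σ_i + h_i·σ_(i+1) = 6(Δ_i − Δ_(i-1)) read
  1·σ_0 + 4·σ_1 + 1·σ_2 = 6(Δ_1 - Δ_0) = -114
  1·σ_1 + 4·σ_2 + 1·σ_3 = 6(Δ_2 - Δ_1) = 102
  1·σ_2 + 4·σ_3 + 1·σ_4 = 6(Δ_3 - Δ_2) = -30
Natural end conditions: σ_0 = σ_4 = 0.
Solving the tridiagonal system: σ_0 = 0, σ_1 = -537/14, σ_2 = 276/7, σ_3 = -243/14, σ_4 = 0.
On [0, 1], g'(x) = b_0 + 2c_0·x + 3d_0·x² with b_0 = Δ_0 - h_0(2σ_0 + σ_1)/6 = 431/28, c_0 = σ_0/2 = 0, d_0 = (σ_1 - σ_0)/(6h_0) = -179/28. So g'(0) = 431/28.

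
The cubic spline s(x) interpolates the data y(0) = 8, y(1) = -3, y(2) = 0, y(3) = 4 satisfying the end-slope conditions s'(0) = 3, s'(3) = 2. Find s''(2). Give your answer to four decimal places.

Write m_i for s''(x_i). With h_i = 1, 1, 1 and divided differences Δ_i = -11, 3, 4, the continuity of s' gives the tridiagonal system
  1·m_0 + 4·m_1 + 1·m_2 = 6(Δ_1 - Δ_0) = 84
  1·m_1 + 4·m_2 + 1·m_3 = 6(Δ_2 - Δ_1) = 6
Clamped end conditions give two more equations: 2h_0·m_0 + h_0·m_1 = 6(Δ_0 - s'(0)) = -84 and h_2·m_2 + 2h_2·m_3 = 6(s'(3) - Δ_2) = -12.
Solving the tridiagonal system: m_0 = -916/15, m_1 = 572/15, m_2 = -112/15, m_3 = -34/15.

-7.4667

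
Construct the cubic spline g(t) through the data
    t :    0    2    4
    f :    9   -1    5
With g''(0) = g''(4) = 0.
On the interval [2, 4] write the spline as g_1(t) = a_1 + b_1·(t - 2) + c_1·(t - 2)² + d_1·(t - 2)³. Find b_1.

-1

Write M_i for g''(x_i). With h_i = 2, 2 and divided differences Δ_i = -5, 3, the continuity of g' gives the tridiagonal system
  2·M_0 + 8·M_1 + 2·M_2 = 6(Δ_1 - Δ_0) = 48
Natural end conditions: M_0 = M_2 = 0.
Hence M_0 = 0, M_1 = 6, M_2 = 0.
On [2, 4], with g_1(t) = a_1 + b_1·(t - 2) + c_1·(t - 2)² + d_1·(t - 2)³: c_1 = M_1/2 = 3, d_1 = (M_2 - M_1)/(6h_1) = -1/2, b_1 = Δ_1 - h_1(2M_1 + M_2)/6 = -1.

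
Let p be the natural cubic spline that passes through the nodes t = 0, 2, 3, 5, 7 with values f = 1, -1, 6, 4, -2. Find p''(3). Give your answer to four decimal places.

Put σ_i = p'' at the i-th knot. Here h = (2, 1, 2, 2) and Δ = (-1, 7, -1, -3), so the interior equations h_(i-1)·σ_(i-1) + 2(h_(i-1)+h_i)·σ_i + h_i·σ_(i+1) = 6(Δ_i − Δ_(i-1)) read
  2·σ_0 + 6·σ_1 + 1·σ_2 = 6(Δ_1 - Δ_0) = 48
  1·σ_1 + 6·σ_2 + 2·σ_3 = 6(Δ_2 - Δ_1) = -48
  2·σ_2 + 8·σ_3 + 2·σ_4 = 6(Δ_3 - Δ_2) = -12
Natural end conditions: σ_0 = σ_4 = 0.
Forward elimination and back-substitution give σ_0 = 0, σ_1 = 309/32, σ_2 = -159/16, σ_3 = 63/64, σ_4 = 0.

-9.9375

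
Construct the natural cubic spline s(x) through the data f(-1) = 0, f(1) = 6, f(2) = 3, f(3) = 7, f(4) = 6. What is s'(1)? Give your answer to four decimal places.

Write M_i for s''(x_i). With h_i = 2, 1, 1, 1 and divided differences Δ_i = 3, -3, 4, -1, the continuity of s' gives the tridiagonal system
  2·M_0 + 6·M_1 + 1·M_2 = 6(Δ_1 - Δ_0) = -36
  1·M_1 + 4·M_2 + 1·M_3 = 6(Δ_2 - Δ_1) = 42
  1·M_2 + 4·M_3 + 1·M_4 = 6(Δ_3 - Δ_2) = -30
Natural end conditions: M_0 = M_4 = 0.
Forward elimination and back-substitution give M_0 = 0, M_1 = -369/43, M_2 = 666/43, M_3 = -489/43, M_4 = 0.
On [1, 2], s'(x) = b_1 + 2c_1·(x - 1) + 3d_1·(x - 1)² with b_1 = Δ_1 - h_1(2M_1 + M_2)/6 = -117/43, c_1 = M_1/2 = -369/86, d_1 = (M_2 - M_1)/(6h_1) = 345/86. So s'(1) = -117/43.

-2.7209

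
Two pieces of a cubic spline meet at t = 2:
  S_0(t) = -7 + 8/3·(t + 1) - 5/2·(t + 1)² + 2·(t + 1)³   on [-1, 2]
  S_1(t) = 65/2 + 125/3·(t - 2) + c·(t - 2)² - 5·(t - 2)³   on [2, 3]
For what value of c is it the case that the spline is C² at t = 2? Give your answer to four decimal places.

15.5000

S_0''(t) = -5 + 12·(t + 1), so S_0''(2) = 31. On the right, S_1''(2) = 2c, so c = 31/2.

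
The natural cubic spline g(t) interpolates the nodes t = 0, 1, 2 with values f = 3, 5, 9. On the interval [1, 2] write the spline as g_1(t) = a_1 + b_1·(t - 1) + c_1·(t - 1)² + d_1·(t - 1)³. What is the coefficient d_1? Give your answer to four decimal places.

Write σ_i for g''(x_i). With h_i = 1, 1 and divided differences Δ_i = 2, 4, the continuity of g' gives the tridiagonal system
  1·σ_0 + 4·σ_1 + 1·σ_2 = 6(Δ_1 - Δ_0) = 12
Natural end conditions: σ_0 = σ_2 = 0.
Solving the tridiagonal system: σ_0 = 0, σ_1 = 3, σ_2 = 0.
On [1, 2], with g_1(t) = a_1 + b_1·(t - 1) + c_1·(t - 1)² + d_1·(t - 1)³: c_1 = σ_1/2 = 3/2, d_1 = (σ_2 - σ_1)/(6h_1) = -1/2, b_1 = Δ_1 - h_1(2σ_1 + σ_2)/6 = 3.

-0.5000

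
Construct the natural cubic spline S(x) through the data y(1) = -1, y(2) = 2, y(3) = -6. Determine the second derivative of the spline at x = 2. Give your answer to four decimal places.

Let M_i = S''(x_i). Step sizes h_i = 1, 1; slopes of the chords Δ_i = (y_(i+1) - y_i)/h_i = 3, -8.
  1·M_0 + 4·M_1 + 1·M_2 = 6(Δ_1 - Δ_0) = -66
Natural end conditions: M_0 = M_2 = 0.
Solving the tridiagonal system: M_0 = 0, M_1 = -33/2, M_2 = 0.

-16.5000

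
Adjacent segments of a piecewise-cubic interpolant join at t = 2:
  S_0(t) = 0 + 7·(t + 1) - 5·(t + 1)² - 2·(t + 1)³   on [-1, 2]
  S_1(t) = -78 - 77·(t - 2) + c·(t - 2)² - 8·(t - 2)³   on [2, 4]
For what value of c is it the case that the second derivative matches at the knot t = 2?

-23

S_0''(t) = -10 - 12·(t + 1), so S_0''(2) = -46. On the right, S_1''(2) = 2c, so c = -23.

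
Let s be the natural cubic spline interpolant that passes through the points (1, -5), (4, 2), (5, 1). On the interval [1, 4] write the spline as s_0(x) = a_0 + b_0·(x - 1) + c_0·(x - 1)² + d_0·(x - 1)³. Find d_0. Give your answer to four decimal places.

-0.1389

Let σ_i = s''(x_i). Step sizes h_i = 3, 1; slopes of the chords Δ_i = (y_(i+1) - y_i)/h_i = 7/3, -1.
  3·σ_0 + 8·σ_1 + 1·σ_2 = 6(Δ_1 - Δ_0) = -20
Natural end conditions: σ_0 = σ_2 = 0.
Solving: σ_0 = 0, σ_1 = -5/2, σ_2 = 0.
On [1, 4], with s_0(x) = a_0 + b_0·(x - 1) + c_0·(x - 1)² + d_0·(x - 1)³: c_0 = σ_0/2 = 0, d_0 = (σ_1 - σ_0)/(6h_0) = -5/36, b_0 = Δ_0 - h_0(2σ_0 + σ_1)/6 = 43/12.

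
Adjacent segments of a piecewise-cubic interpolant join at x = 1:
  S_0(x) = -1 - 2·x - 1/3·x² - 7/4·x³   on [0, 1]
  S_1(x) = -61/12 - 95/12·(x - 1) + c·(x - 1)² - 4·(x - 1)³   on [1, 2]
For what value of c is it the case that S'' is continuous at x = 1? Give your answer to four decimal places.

S_0''(x) = -2/3 - 21/2·x, so S_0''(1) = -67/6. On the right, S_1''(1) = 2c, so c = -67/12.

-5.5833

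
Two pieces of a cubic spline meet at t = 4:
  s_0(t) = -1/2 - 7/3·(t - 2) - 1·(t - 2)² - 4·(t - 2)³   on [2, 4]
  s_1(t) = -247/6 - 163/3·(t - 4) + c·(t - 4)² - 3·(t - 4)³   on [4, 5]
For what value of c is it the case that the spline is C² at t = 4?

-25

s_0''(t) = -2 - 24·(t - 2), so s_0''(4) = -50. On the right, s_1''(4) = 2c, so c = -25.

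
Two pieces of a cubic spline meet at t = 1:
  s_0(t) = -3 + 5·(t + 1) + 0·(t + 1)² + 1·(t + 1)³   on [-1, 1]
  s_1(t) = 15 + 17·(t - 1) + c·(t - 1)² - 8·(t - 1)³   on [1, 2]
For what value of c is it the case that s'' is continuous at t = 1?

s_0''(t) = 0 + 6·(t + 1), so s_0''(1) = 12. On the right, s_1''(1) = 2c, so c = 6.

6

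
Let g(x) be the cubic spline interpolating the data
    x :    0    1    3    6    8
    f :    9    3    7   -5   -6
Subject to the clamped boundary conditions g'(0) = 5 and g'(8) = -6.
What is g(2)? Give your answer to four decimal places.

Let σ_i = g''(x_i). Step sizes h_i = 1, 2, 3, 2; slopes of the chords Δ_i = (y_(i+1) - y_i)/h_i = -6, 2, -4, -1/2.
  1·σ_0 + 6·σ_1 + 2·σ_2 = 6(Δ_1 - Δ_0) = 48
  2·σ_1 + 10·σ_2 + 3·σ_3 = 6(Δ_2 - Δ_1) = -36
  3·σ_2 + 10·σ_3 + 2·σ_4 = 6(Δ_3 - Δ_2) = 21
Clamped end conditions give two more equations: 2h_0·σ_0 + h_0·σ_1 = 6(Δ_0 - g'(0)) = -66 and h_3·σ_3 + 2h_3·σ_4 = 6(g'(8) - Δ_3) = -33.
Solving the tridiagonal system: σ_0 = -547/13, σ_1 = 236/13, σ_2 = -245/26, σ_3 = 95/13, σ_4 = -619/52.
On [1, 3], g(x) = 3 - 181/26·(x - 1) + 118/13·(x - 1)² - 239/104·(x - 1)³.
With (x - 1) = 1: g(2) = 293/104.

2.8173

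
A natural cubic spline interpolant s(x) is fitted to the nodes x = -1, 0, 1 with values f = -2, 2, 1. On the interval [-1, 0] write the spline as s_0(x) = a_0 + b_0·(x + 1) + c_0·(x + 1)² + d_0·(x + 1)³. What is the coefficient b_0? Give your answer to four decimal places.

5.2500

Put M_i = s'' at the i-th knot. Here h = (1, 1) and Δ = (4, -1), so the interior equations h_(i-1)·M_(i-1) + 2(h_(i-1)+h_i)·M_i + h_i·M_(i+1) = 6(Δ_i − Δ_(i-1)) read
  1·M_0 + 4·M_1 + 1·M_2 = 6(Δ_1 - Δ_0) = -30
Natural end conditions: M_0 = M_2 = 0.
Forward elimination and back-substitution give M_0 = 0, M_1 = -15/2, M_2 = 0.
On [-1, 0], with s_0(x) = a_0 + b_0·(x + 1) + c_0·(x + 1)² + d_0·(x + 1)³: c_0 = M_0/2 = 0, d_0 = (M_1 - M_0)/(6h_0) = -5/4, b_0 = Δ_0 - h_0(2M_0 + M_1)/6 = 21/4.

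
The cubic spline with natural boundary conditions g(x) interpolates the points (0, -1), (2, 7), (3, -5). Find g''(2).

With σ_i denoting the second derivative at x_i, h_i = 2, 1, and Δ_i = (y_(i+1) − y_i)/h_i = 4, -12:
  2·σ_0 + 6·σ_1 + 1·σ_2 = 6(Δ_1 - Δ_0) = -96
Natural end conditions: σ_0 = σ_2 = 0.
Solving: σ_0 = 0, σ_1 = -16, σ_2 = 0.

-16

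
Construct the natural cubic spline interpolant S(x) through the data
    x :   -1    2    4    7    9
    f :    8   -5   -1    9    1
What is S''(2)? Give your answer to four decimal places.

3.4874

Write m_i for S''(x_i). With h_i = 3, 2, 3, 2 and divided differences Δ_i = -13/3, 2, 10/3, -4, the continuity of S' gives the tridiagonal system
  3·m_0 + 10·m_1 + 2·m_2 = 6(Δ_1 - Δ_0) = 38
  2·m_1 + 10·m_2 + 3·m_3 = 6(Δ_2 - Δ_1) = 8
  3·m_2 + 10·m_3 + 2·m_4 = 6(Δ_3 - Δ_2) = -44
Natural end conditions: m_0 = m_4 = 0.
Hence m_0 = 0, m_1 = 1517/435, m_2 = 136/87, m_3 = -706/145, m_4 = 0.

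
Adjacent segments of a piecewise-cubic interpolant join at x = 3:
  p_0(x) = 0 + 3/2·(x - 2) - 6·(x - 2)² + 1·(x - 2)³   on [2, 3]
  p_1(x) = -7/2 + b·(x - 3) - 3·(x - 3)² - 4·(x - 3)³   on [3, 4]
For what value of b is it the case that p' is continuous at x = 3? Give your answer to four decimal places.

-7.5000

p_0'(x) = 3/2 - 12·(x - 2) + 3·(x - 2)², so p_0'(3) = -15/2. On the right, p_1'(3) = b, so b = -15/2.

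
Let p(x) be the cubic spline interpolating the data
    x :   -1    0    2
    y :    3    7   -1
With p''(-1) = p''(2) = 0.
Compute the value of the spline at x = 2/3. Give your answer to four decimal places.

6.3086

Write m_i for p''(x_i). With h_i = 1, 2 and divided differences Δ_i = 4, -4, the continuity of p' gives the tridiagonal system
  1·m_0 + 6·m_1 + 2·m_2 = 6(Δ_1 - Δ_0) = -48
Natural end conditions: m_0 = m_2 = 0.
Solving: m_0 = 0, m_1 = -8, m_2 = 0.
On [0, 2], p(x) = 7 + 4/3·x - 4·x² + 2/3·x³.
With x = 2/3: p(2/3) = 511/81.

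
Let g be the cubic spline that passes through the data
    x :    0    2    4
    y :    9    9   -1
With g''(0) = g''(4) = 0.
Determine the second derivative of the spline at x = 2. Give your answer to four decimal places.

Write m_i for g''(x_i). With h_i = 2, 2 and divided differences Δ_i = 0, -5, the continuity of g' gives the tridiagonal system
  2·m_0 + 8·m_1 + 2·m_2 = 6(Δ_1 - Δ_0) = -30
Natural end conditions: m_0 = m_2 = 0.
Forward elimination and back-substitution give m_0 = 0, m_1 = -15/4, m_2 = 0.

-3.7500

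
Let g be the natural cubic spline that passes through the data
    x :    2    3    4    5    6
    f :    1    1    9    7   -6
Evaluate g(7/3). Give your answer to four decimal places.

0.2116

Put M_i = g'' at the i-th knot. Here h = (1, 1, 1, 1) and Δ = (0, 8, -2, -13), so the interior equations h_(i-1)·M_(i-1) + 2(h_(i-1)+h_i)·M_i + h_i·M_(i+1) = 6(Δ_i − Δ_(i-1)) read
  1·M_0 + 4·M_1 + 1·M_2 = 6(Δ_1 - Δ_0) = 48
  1·M_1 + 4·M_2 + 1·M_3 = 6(Δ_2 - Δ_1) = -60
  1·M_2 + 4·M_3 + 1·M_4 = 6(Δ_3 - Δ_2) = -66
Natural end conditions: M_0 = M_4 = 0.
Solving: M_0 = 0, M_1 = 447/28, M_2 = -111/7, M_3 = -351/28, M_4 = 0.
On [2, 3], g(x) = 1 - 149/56·(x - 2) + 0·(x - 2)² + 149/56·(x - 2)³.
With (x - 2) = 1/3: g(7/3) = 40/189.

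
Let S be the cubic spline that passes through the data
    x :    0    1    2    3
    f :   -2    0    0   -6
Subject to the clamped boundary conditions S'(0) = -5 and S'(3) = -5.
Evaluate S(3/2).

With m_i denoting the second derivative at x_i, h_i = 1, 1, 1, and Δ_i = (y_(i+1) − y_i)/h_i = 2, 0, -6:
  1·m_0 + 4·m_1 + 1·m_2 = 6(Δ_1 - Δ_0) = -12
  1·m_1 + 4·m_2 + 1·m_3 = 6(Δ_2 - Δ_1) = -36
Clamped end conditions give two more equations: 2h_0·m_0 + h_0·m_1 = 6(Δ_0 - S'(0)) = 42 and h_2·m_2 + 2h_2·m_3 = 6(S'(3) - Δ_2) = 6.
Solving: m_0 = 122/5, m_1 = -34/5, m_2 = -46/5, m_3 = 38/5.
On [1, 2], S(x) = 0 + 19/5·(x - 1) - 17/5·(x - 1)² - 2/5·(x - 1)³.
With (x - 1) = 1/2: S(3/2) = 1.

1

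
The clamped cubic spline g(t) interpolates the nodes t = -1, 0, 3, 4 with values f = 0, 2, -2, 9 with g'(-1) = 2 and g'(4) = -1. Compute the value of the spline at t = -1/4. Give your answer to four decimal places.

Let M_i = g''(x_i). Step sizes h_i = 1, 3, 1; slopes of the chords Δ_i = (y_(i+1) - y_i)/h_i = 2, -4/3, 11.
  1·M_0 + 8·M_1 + 3·M_2 = 6(Δ_1 - Δ_0) = -20
  3·M_1 + 8·M_2 + 1·M_3 = 6(Δ_2 - Δ_1) = 74
Clamped end conditions give two more equations: 2h_0·M_0 + h_0·M_1 = 6(Δ_0 - g'(-1)) = 0 and h_2·M_2 + 2h_2·M_3 = 6(g'(4) - Δ_2) = -72.
Forward elimination and back-substitution give M_0 = 320/63, M_1 = -640/63, M_2 = 1180/63, M_3 = -2858/63.
On [-1, 0], g(t) = 0 + 2·(t + 1) + 160/63·(t + 1)² - 160/63·(t + 1)³.
With (t + 1) = 3/4: g(-1/4) = 13/7.

1.8571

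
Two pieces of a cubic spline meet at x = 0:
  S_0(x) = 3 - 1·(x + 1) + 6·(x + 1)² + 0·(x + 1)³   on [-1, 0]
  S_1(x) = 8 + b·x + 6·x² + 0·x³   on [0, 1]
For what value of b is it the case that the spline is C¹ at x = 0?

11

S_0'(x) = -1 + 12·(x + 1) + 0·(x + 1)², so S_0'(0) = 11. On the right, S_1'(0) = b, so b = 11.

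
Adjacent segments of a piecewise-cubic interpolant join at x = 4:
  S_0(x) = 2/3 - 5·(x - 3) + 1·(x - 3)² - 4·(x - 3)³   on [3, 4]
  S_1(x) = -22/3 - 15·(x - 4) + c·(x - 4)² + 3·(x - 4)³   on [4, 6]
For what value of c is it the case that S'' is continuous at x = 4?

S_0''(x) = 2 - 24·(x - 3), so S_0''(4) = -22. On the right, S_1''(4) = 2c, so c = -11.

-11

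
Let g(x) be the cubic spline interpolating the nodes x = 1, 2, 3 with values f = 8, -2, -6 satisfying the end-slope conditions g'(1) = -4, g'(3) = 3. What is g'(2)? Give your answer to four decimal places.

-10.2500

Put M_i = g'' at the i-th knot. Here h = (1, 1) and Δ = (-10, -4), so the interior equations h_(i-1)·M_(i-1) + 2(h_(i-1)+h_i)·M_i + h_i·M_(i+1) = 6(Δ_i − Δ_(i-1)) read
  1·M_0 + 4·M_1 + 1·M_2 = 6(Δ_1 - Δ_0) = 36
Clamped end conditions give two more equations: 2h_0·M_0 + h_0·M_1 = 6(Δ_0 - g'(1)) = -36 and h_1·M_1 + 2h_1·M_2 = 6(g'(3) - Δ_1) = 42.
Solving the tridiagonal system: M_0 = -47/2, M_1 = 11, M_2 = 31/2.
On [2, 3], g'(x) = b_1 + 2c_1·(x - 2) + 3d_1·(x - 2)² with b_1 = Δ_1 - h_1(2M_1 + M_2)/6 = -41/4, c_1 = M_1/2 = 11/2, d_1 = (M_2 - M_1)/(6h_1) = 3/4. So g'(2) = -41/4.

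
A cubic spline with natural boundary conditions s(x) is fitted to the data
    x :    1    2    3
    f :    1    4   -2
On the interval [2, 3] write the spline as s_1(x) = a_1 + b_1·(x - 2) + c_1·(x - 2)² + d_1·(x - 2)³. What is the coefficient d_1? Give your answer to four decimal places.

2.2500

Let σ_i = s''(x_i). Step sizes h_i = 1, 1; slopes of the chords Δ_i = (y_(i+1) - y_i)/h_i = 3, -6.
  1·σ_0 + 4·σ_1 + 1·σ_2 = 6(Δ_1 - Δ_0) = -54
Natural end conditions: σ_0 = σ_2 = 0.
Forward elimination and back-substitution give σ_0 = 0, σ_1 = -27/2, σ_2 = 0.
On [2, 3], with s_1(x) = a_1 + b_1·(x - 2) + c_1·(x - 2)² + d_1·(x - 2)³: c_1 = σ_1/2 = -27/4, d_1 = (σ_2 - σ_1)/(6h_1) = 9/4, b_1 = Δ_1 - h_1(2σ_1 + σ_2)/6 = -3/2.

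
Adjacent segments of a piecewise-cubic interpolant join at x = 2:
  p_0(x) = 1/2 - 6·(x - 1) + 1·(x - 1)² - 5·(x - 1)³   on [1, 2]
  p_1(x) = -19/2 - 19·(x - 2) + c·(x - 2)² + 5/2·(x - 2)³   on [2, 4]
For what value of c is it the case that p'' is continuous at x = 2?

-14

p_0''(x) = 2 - 30·(x - 1), so p_0''(2) = -28. On the right, p_1''(2) = 2c, so c = -14.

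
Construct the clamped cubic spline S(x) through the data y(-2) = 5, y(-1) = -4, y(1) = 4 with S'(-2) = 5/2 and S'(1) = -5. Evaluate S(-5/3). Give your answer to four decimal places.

3.5556

Write M_i for S''(x_i). With h_i = 1, 2 and divided differences Δ_i = -9, 4, the continuity of S' gives the tridiagonal system
  1·M_0 + 6·M_1 + 2·M_2 = 6(Δ_1 - Δ_0) = 78
Clamped end conditions give two more equations: 2h_0·M_0 + h_0·M_1 = 6(Δ_0 - S'(-2)) = -69 and h_1·M_1 + 2h_1·M_2 = 6(S'(1) - Δ_1) = -54.
Forward elimination and back-substitution give M_0 = -50, M_1 = 31, M_2 = -29.
On [-2, -1], S(x) = 5 + 5/2·(x + 2) - 25·(x + 2)² + 27/2·(x + 2)³.
With (x + 2) = 1/3: S(-5/3) = 32/9.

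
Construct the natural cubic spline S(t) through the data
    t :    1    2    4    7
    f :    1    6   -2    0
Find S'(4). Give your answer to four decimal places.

With σ_i denoting the second derivative at x_i, h_i = 1, 2, 3, and Δ_i = (y_(i+1) − y_i)/h_i = 5, -4, 2/3:
  1·σ_0 + 6·σ_1 + 2·σ_2 = 6(Δ_1 - Δ_0) = -54
  2·σ_1 + 10·σ_2 + 3·σ_3 = 6(Δ_2 - Δ_1) = 28
Natural end conditions: σ_0 = σ_3 = 0.
Solving: σ_0 = 0, σ_1 = -149/14, σ_2 = 69/14, σ_3 = 0.
On [4, 7], S'(t) = b_2 + 2c_2·(t - 4) + 3d_2·(t - 4)² with b_2 = Δ_2 - h_2(2σ_2 + σ_3)/6 = -179/42, c_2 = σ_2/2 = 69/28, d_2 = (σ_3 - σ_2)/(6h_2) = -23/84. So S'(4) = -179/42.

-4.2619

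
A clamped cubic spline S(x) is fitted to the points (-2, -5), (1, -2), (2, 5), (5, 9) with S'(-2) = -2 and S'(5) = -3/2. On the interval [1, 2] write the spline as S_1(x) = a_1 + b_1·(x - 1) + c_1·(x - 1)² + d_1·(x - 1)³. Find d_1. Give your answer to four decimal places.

-1.5909

Put M_i = S'' at the i-th knot. Here h = (3, 1, 3) and Δ = (1, 7, 4/3), so the interior equations h_(i-1)·M_(i-1) + 2(h_(i-1)+h_i)·M_i + h_i·M_(i+1) = 6(Δ_i − Δ_(i-1)) read
  3·M_0 + 8·M_1 + 1·M_2 = 6(Δ_1 - Δ_0) = 36
  1·M_1 + 8·M_2 + 3·M_3 = 6(Δ_2 - Δ_1) = -34
Clamped end conditions give two more equations: 2h_0·M_0 + h_0·M_1 = 6(Δ_0 - S'(-2)) = 18 and h_2·M_2 + 2h_2·M_3 = 6(S'(5) - Δ_2) = -17.
Forward elimination and back-substitution give M_0 = 31/55, M_1 = 268/55, M_2 = -257/55, M_3 = -82/165.
On [1, 2], with S_1(x) = a_1 + b_1·(x - 1) + c_1·(x - 1)² + d_1·(x - 1)³: c_1 = M_1/2 = 134/55, d_1 = (M_2 - M_1)/(6h_1) = -35/22, b_1 = Δ_1 - h_1(2M_1 + M_2)/6 = 677/110.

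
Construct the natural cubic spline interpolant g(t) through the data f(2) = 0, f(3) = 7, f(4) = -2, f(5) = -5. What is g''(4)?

Write σ_i for g''(x_i). With h_i = 1, 1, 1 and divided differences Δ_i = 7, -9, -3, the continuity of g' gives the tridiagonal system
  1·σ_0 + 4·σ_1 + 1·σ_2 = 6(Δ_1 - Δ_0) = -96
  1·σ_1 + 4·σ_2 + 1·σ_3 = 6(Δ_2 - Δ_1) = 36
Natural end conditions: σ_0 = σ_3 = 0.
Solving: σ_0 = 0, σ_1 = -28, σ_2 = 16, σ_3 = 0.

16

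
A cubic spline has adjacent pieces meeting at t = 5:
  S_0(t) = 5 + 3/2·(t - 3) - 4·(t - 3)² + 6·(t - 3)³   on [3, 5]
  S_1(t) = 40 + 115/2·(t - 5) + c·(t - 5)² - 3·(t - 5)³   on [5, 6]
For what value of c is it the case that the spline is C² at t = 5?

S_0''(t) = -8 + 36·(t - 3), so S_0''(5) = 64. On the right, S_1''(5) = 2c, so c = 32.

32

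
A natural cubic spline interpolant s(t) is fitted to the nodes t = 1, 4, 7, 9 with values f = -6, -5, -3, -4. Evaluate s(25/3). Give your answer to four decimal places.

With m_i denoting the second derivative at x_i, h_i = 3, 3, 2, and Δ_i = (y_(i+1) − y_i)/h_i = 1/3, 2/3, -1/2:
  3·m_0 + 12·m_1 + 3·m_2 = 6(Δ_1 - Δ_0) = 2
  3·m_1 + 10·m_2 + 2·m_3 = 6(Δ_2 - Δ_1) = -7
Natural end conditions: m_0 = m_3 = 0.
Forward elimination and back-substitution give m_0 = 0, m_1 = 41/111, m_2 = -30/37, m_3 = 0.
On [7, 9], s(t) = -3 + 3/74·(t - 7) - 15/37·(t - 7)² + 5/74·(t - 7)³.
With (t - 7) = 4/3: s(25/3) = -3503/999.

-3.5065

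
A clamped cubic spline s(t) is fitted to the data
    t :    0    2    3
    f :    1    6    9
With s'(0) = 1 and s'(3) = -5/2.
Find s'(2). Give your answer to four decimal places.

Write M_i for s''(x_i). With h_i = 2, 1 and divided differences Δ_i = 5/2, 3, the continuity of s' gives the tridiagonal system
  2·M_0 + 6·M_1 + 1·M_2 = 6(Δ_1 - Δ_0) = 3
Clamped end conditions give two more equations: 2h_0·M_0 + h_0·M_1 = 6(Δ_0 - s'(0)) = 9 and h_1·M_1 + 2h_1·M_2 = 6(s'(3) - Δ_1) = -33.
Forward elimination and back-substitution give M_0 = 7/12, M_1 = 10/3, M_2 = -109/6.
On [2, 3], s'(t) = b_1 + 2c_1·(t - 2) + 3d_1·(t - 2)² with b_1 = Δ_1 - h_1(2M_1 + M_2)/6 = 59/12, c_1 = M_1/2 = 5/3, d_1 = (M_2 - M_1)/(6h_1) = -43/12. So s'(2) = 59/12.

4.9167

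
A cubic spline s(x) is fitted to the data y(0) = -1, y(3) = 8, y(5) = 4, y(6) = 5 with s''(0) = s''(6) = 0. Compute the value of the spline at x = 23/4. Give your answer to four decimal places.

With σ_i denoting the second derivative at x_i, h_i = 3, 2, 1, and Δ_i = (y_(i+1) − y_i)/h_i = 3, -2, 1:
  3·σ_0 + 10·σ_1 + 2·σ_2 = 6(Δ_1 - Δ_0) = -30
  2·σ_1 + 6·σ_2 + 1·σ_3 = 6(Δ_2 - Δ_1) = 18
Natural end conditions: σ_0 = σ_3 = 0.
Solving the tridiagonal system: σ_0 = 0, σ_1 = -27/7, σ_2 = 30/7, σ_3 = 0.
On [5, 6], s(x) = 4 - 3/7·(x - 5) + 15/7·(x - 5)² - 5/7·(x - 5)³.
With (x - 5) = 3/4: s(23/4) = 2053/448.

4.5826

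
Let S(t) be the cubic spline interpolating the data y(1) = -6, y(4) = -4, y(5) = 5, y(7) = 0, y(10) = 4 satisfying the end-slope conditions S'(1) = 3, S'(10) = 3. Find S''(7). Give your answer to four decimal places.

Write m_i for S''(x_i). With h_i = 3, 1, 2, 3 and divided differences Δ_i = 2/3, 9, -5/2, 4/3, the continuity of S' gives the tridiagonal system
  3·m_0 + 8·m_1 + 1·m_2 = 6(Δ_1 - Δ_0) = 50
  1·m_1 + 6·m_2 + 2·m_3 = 6(Δ_2 - Δ_1) = -69
  2·m_2 + 10·m_3 + 3·m_4 = 6(Δ_3 - Δ_2) = 23
Clamped end conditions give two more equations: 2h_0·m_0 + h_0·m_1 = 6(Δ_0 - S'(1)) = -14 and h_3·m_3 + 2h_3·m_4 = 6(S'(10) - Δ_3) = 10.
Solving: m_0 = -3125/396, m_1 = 2201/198, m_2 = -6041/396, m_3 = 565/99, m_4 = -235/198.

5.7071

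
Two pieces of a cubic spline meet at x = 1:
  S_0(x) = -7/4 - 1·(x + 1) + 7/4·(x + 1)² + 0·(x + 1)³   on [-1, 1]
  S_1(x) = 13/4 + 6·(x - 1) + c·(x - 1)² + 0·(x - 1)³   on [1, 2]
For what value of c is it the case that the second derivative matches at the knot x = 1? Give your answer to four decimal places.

1.7500

S_0''(x) = 7/2 + 0·(x + 1), so S_0''(1) = 7/2. On the right, S_1''(1) = 2c, so c = 7/4.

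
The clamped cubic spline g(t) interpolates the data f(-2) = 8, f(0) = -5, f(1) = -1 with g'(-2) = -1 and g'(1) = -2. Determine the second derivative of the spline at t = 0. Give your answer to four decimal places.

21.6667

With σ_i denoting the second derivative at x_i, h_i = 2, 1, and Δ_i = (y_(i+1) − y_i)/h_i = -13/2, 4:
  2·σ_0 + 6·σ_1 + 1·σ_2 = 6(Δ_1 - Δ_0) = 63
Clamped end conditions give two more equations: 2h_0·σ_0 + h_0·σ_1 = 6(Δ_0 - g'(-2)) = -33 and h_1·σ_1 + 2h_1·σ_2 = 6(g'(1) - Δ_1) = -36.
Forward elimination and back-substitution give σ_0 = -229/12, σ_1 = 65/3, σ_2 = -173/6.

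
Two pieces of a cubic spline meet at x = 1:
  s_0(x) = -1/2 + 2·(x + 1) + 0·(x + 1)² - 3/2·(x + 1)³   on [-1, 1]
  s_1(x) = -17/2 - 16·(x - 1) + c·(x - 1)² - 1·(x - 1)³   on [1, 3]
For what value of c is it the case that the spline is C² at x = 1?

s_0''(x) = 0 - 9·(x + 1), so s_0''(1) = -18. On the right, s_1''(1) = 2c, so c = -9.

-9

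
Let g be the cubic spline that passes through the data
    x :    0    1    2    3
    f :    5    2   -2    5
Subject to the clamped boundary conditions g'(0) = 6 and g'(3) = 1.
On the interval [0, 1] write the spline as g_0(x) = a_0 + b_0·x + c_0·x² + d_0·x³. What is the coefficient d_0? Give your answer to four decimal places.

Write M_i for g''(x_i). With h_i = 1, 1, 1 and divided differences Δ_i = -3, -4, 7, the continuity of g' gives the tridiagonal system
  1·M_0 + 4·M_1 + 1·M_2 = 6(Δ_1 - Δ_0) = -6
  1·M_1 + 4·M_2 + 1·M_3 = 6(Δ_2 - Δ_1) = 66
Clamped end conditions give two more equations: 2h_0·M_0 + h_0·M_1 = 6(Δ_0 - g'(0)) = -54 and h_2·M_2 + 2h_2·M_3 = 6(g'(3) - Δ_2) = -36.
Solving: M_0 = -398/15, M_1 = -14/15, M_2 = 364/15, M_3 = -452/15.
On [0, 1], with g_0(x) = a_0 + b_0·x + c_0·x² + d_0·x³: c_0 = M_0/2 = -199/15, d_0 = (M_1 - M_0)/(6h_0) = 64/15, b_0 = Δ_0 - h_0(2M_0 + M_1)/6 = 6.

4.2667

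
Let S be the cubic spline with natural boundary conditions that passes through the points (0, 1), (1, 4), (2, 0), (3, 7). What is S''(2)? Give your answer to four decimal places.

20.4000

Write m_i for S''(x_i). With h_i = 1, 1, 1 and divided differences Δ_i = 3, -4, 7, the continuity of S' gives the tridiagonal system
  1·m_0 + 4·m_1 + 1·m_2 = 6(Δ_1 - Δ_0) = -42
  1·m_1 + 4·m_2 + 1·m_3 = 6(Δ_2 - Δ_1) = 66
Natural end conditions: m_0 = m_3 = 0.
Solving the tridiagonal system: m_0 = 0, m_1 = -78/5, m_2 = 102/5, m_3 = 0.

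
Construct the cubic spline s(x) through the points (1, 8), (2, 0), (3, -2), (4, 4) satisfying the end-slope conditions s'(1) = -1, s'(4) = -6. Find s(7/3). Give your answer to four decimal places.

With M_i denoting the second derivative at x_i, h_i = 1, 1, 1, and Δ_i = (y_(i+1) − y_i)/h_i = -8, -2, 6:
  1·M_0 + 4·M_1 + 1·M_2 = 6(Δ_1 - Δ_0) = 36
  1·M_1 + 4·M_2 + 1·M_3 = 6(Δ_2 - Δ_1) = 48
Clamped end conditions give two more equations: 2h_0·M_0 + h_0·M_1 = 6(Δ_0 - s'(1)) = -42 and h_2·M_2 + 2h_2·M_3 = 6(s'(4) - Δ_2) = -72.
Hence M_0 = -392/15, M_1 = 154/15, M_2 = 316/15, M_3 = -698/15.
On [2, 3], s(x) = 0 - 134/15·(x - 2) + 77/15·(x - 2)² + 9/5·(x - 2)³.
With (x - 2) = 1/3: s(7/3) = -316/135.

-2.3407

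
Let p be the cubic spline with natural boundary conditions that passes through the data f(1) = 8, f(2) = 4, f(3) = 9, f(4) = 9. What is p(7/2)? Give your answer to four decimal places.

9.7250

Put σ_i = p'' at the i-th knot. Here h = (1, 1, 1) and Δ = (-4, 5, 0), so the interior equations h_(i-1)·σ_(i-1) + 2(h_(i-1)+h_i)·σ_i + h_i·σ_(i+1) = 6(Δ_i − Δ_(i-1)) read
  1·σ_0 + 4·σ_1 + 1·σ_2 = 6(Δ_1 - Δ_0) = 54
  1·σ_1 + 4·σ_2 + 1·σ_3 = 6(Δ_2 - Δ_1) = -30
Natural end conditions: σ_0 = σ_3 = 0.
Solving the tridiagonal system: σ_0 = 0, σ_1 = 82/5, σ_2 = -58/5, σ_3 = 0.
On [3, 4], p(t) = 9 + 58/15·(t - 3) - 29/5·(t - 3)² + 29/15·(t - 3)³.
With (t - 3) = 1/2: p(7/2) = 389/40.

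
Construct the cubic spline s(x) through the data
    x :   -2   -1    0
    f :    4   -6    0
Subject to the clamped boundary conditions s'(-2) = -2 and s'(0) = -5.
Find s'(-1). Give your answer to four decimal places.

-1.2500

With M_i denoting the second derivative at x_i, h_i = 1, 1, and Δ_i = (y_(i+1) − y_i)/h_i = -10, 6:
  1·M_0 + 4·M_1 + 1·M_2 = 6(Δ_1 - Δ_0) = 96
Clamped end conditions give two more equations: 2h_0·M_0 + h_0·M_1 = 6(Δ_0 - s'(-2)) = -48 and h_1·M_1 + 2h_1·M_2 = 6(s'(0) - Δ_1) = -66.
Hence M_0 = -99/2, M_1 = 51, M_2 = -117/2.
On [-1, 0], s'(x) = b_1 + 2c_1·(x + 1) + 3d_1·(x + 1)² with b_1 = Δ_1 - h_1(2M_1 + M_2)/6 = -5/4, c_1 = M_1/2 = 51/2, d_1 = (M_2 - M_1)/(6h_1) = -73/4. So s'(-1) = -5/4.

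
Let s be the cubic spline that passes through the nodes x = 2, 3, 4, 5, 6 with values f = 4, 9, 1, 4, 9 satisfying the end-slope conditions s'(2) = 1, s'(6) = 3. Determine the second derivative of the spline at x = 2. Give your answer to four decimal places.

Put m_i = s'' at the i-th knot. Here h = (1, 1, 1, 1) and Δ = (5, -8, 3, 5), so the interior equations h_(i-1)·m_(i-1) + 2(h_(i-1)+h_i)·m_i + h_i·m_(i+1) = 6(Δ_i − Δ_(i-1)) read
  1·m_0 + 4·m_1 + 1·m_2 = 6(Δ_1 - Δ_0) = -78
  1·m_1 + 4·m_2 + 1·m_3 = 6(Δ_2 - Δ_1) = 66
  1·m_2 + 4·m_3 + 1·m_4 = 6(Δ_3 - Δ_2) = 12
Clamped end conditions give two more equations: 2h_0·m_0 + h_0·m_1 = 6(Δ_0 - s'(2)) = 24 and h_3·m_3 + 2h_3·m_4 = 6(s'(6) - Δ_3) = -12.
Hence m_0 = 797/28, m_1 = -461/14, m_2 = 101/4, m_3 = -29/14, m_4 = -139/28.

28.4643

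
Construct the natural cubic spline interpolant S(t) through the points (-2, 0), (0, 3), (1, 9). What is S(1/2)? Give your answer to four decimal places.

Put σ_i = S'' at the i-th knot. Here h = (2, 1) and Δ = (3/2, 6), so the interior equations h_(i-1)·σ_(i-1) + 2(h_(i-1)+h_i)·σ_i + h_i·σ_(i+1) = 6(Δ_i − Δ_(i-1)) read
  2·σ_0 + 6·σ_1 + 1·σ_2 = 6(Δ_1 - Δ_0) = 27
Natural end conditions: σ_0 = σ_2 = 0.
Solving: σ_0 = 0, σ_1 = 9/2, σ_2 = 0.
On [0, 1], S(t) = 3 + 9/2·t + 9/4·t² - 3/4·t³.
With t = 1/2: S(1/2) = 183/32.

5.7188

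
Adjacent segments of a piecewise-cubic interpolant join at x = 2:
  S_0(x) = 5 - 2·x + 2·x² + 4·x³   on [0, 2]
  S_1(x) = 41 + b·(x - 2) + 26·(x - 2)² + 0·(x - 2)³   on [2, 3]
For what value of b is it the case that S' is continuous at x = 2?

S_0'(x) = -2 + 4·x + 12·x², so S_0'(2) = 54. On the right, S_1'(2) = b, so b = 54.

54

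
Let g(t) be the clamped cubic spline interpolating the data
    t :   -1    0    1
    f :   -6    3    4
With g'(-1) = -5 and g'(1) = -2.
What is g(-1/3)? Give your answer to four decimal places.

-1.0741

Let M_i = g''(x_i). Step sizes h_i = 1, 1; slopes of the chords Δ_i = (y_(i+1) - y_i)/h_i = 9, 1.
  1·M_0 + 4·M_1 + 1·M_2 = 6(Δ_1 - Δ_0) = -48
Clamped end conditions give two more equations: 2h_0·M_0 + h_0·M_1 = 6(Δ_0 - g'(-1)) = 84 and h_1·M_1 + 2h_1·M_2 = 6(g'(1) - Δ_1) = -18.
Solving the tridiagonal system: M_0 = 111/2, M_1 = -27, M_2 = 9/2.
On [-1, 0], g(t) = -6 - 5·(t + 1) + 111/4·(t + 1)² - 55/4·(t + 1)³.
With (t + 1) = 2/3: g(-1/3) = -29/27.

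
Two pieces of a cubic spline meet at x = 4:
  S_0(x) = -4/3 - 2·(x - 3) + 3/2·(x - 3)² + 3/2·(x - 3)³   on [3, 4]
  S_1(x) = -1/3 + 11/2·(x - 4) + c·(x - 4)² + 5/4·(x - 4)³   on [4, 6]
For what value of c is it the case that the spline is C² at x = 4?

S_0''(x) = 3 + 9·(x - 3), so S_0''(4) = 12. On the right, S_1''(4) = 2c, so c = 6.

6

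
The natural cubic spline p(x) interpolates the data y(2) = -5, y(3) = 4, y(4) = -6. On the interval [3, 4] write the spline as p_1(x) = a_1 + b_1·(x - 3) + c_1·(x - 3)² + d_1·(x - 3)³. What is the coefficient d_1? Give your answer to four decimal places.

Let σ_i = p''(x_i). Step sizes h_i = 1, 1; slopes of the chords Δ_i = (y_(i+1) - y_i)/h_i = 9, -10.
  1·σ_0 + 4·σ_1 + 1·σ_2 = 6(Δ_1 - Δ_0) = -114
Natural end conditions: σ_0 = σ_2 = 0.
Solving: σ_0 = 0, σ_1 = -57/2, σ_2 = 0.
On [3, 4], with p_1(x) = a_1 + b_1·(x - 3) + c_1·(x - 3)² + d_1·(x - 3)³: c_1 = σ_1/2 = -57/4, d_1 = (σ_2 - σ_1)/(6h_1) = 19/4, b_1 = Δ_1 - h_1(2σ_1 + σ_2)/6 = -1/2.

4.7500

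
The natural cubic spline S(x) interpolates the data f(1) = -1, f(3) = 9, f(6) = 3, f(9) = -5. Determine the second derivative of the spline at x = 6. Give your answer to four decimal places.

Write M_i for S''(x_i). With h_i = 2, 3, 3 and divided differences Δ_i = 5, -2, -8/3, the continuity of S' gives the tridiagonal system
  2·M_0 + 10·M_1 + 3·M_2 = 6(Δ_1 - Δ_0) = -42
  3·M_1 + 12·M_2 + 3·M_3 = 6(Δ_2 - Δ_1) = -4
Natural end conditions: M_0 = M_3 = 0.
Solving: M_0 = 0, M_1 = -164/37, M_2 = 86/111, M_3 = 0.

0.7748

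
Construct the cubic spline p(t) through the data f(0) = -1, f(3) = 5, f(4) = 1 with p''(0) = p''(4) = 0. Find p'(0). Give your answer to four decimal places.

Write M_i for p''(x_i). With h_i = 3, 1 and divided differences Δ_i = 2, -4, the continuity of p' gives the tridiagonal system
  3·M_0 + 8·M_1 + 1·M_2 = 6(Δ_1 - Δ_0) = -36
Natural end conditions: M_0 = M_2 = 0.
Solving: M_0 = 0, M_1 = -9/2, M_2 = 0.
On [0, 3], p'(t) = b_0 + 2c_0·t + 3d_0·t² with b_0 = Δ_0 - h_0(2M_0 + M_1)/6 = 17/4, c_0 = M_0/2 = 0, d_0 = (M_1 - M_0)/(6h_0) = -1/4. So p'(0) = 17/4.

4.2500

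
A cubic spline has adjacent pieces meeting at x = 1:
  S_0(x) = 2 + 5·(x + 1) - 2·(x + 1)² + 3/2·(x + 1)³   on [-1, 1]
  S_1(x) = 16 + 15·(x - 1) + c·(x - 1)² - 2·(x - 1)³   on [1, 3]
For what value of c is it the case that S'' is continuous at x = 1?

S_0''(x) = -4 + 9·(x + 1), so S_0''(1) = 14. On the right, S_1''(1) = 2c, so c = 7.

7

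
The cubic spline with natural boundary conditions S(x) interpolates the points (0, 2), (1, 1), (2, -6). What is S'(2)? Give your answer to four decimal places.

Put σ_i = S'' at the i-th knot. Here h = (1, 1) and Δ = (-1, -7), so the interior equations h_(i-1)·σ_(i-1) + 2(h_(i-1)+h_i)·σ_i + h_i·σ_(i+1) = 6(Δ_i − Δ_(i-1)) read
  1·σ_0 + 4·σ_1 + 1·σ_2 = 6(Δ_1 - Δ_0) = -36
Natural end conditions: σ_0 = σ_2 = 0.
Solving: σ_0 = 0, σ_1 = -9, σ_2 = 0.
On [1, 2], S'(x) = b_1 + 2c_1·(x - 1) + 3d_1·(x - 1)² with b_1 = Δ_1 - h_1(2σ_1 + σ_2)/6 = -4, c_1 = σ_1/2 = -9/2, d_1 = (σ_2 - σ_1)/(6h_1) = 3/2. So S'(2) = -17/2.

-8.5000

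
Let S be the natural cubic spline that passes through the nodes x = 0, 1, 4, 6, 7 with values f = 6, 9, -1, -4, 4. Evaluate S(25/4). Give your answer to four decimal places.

-2.5057

Write M_i for S''(x_i). With h_i = 1, 3, 2, 1 and divided differences Δ_i = 3, -10/3, -3/2, 8, the continuity of S' gives the tridiagonal system
  1·M_0 + 8·M_1 + 3·M_2 = 6(Δ_1 - Δ_0) = -38
  3·M_1 + 10·M_2 + 2·M_3 = 6(Δ_2 - Δ_1) = 11
  2·M_2 + 6·M_3 + 1·M_4 = 6(Δ_3 - Δ_2) = 57
Natural end conditions: M_0 = M_4 = 0.
Forward elimination and back-substitution give M_0 = 0, M_1 = -992/197, M_2 = 150/197, M_3 = 3643/394, M_4 = 0.
On [6, 7], S(x) = -4 + 5813/1182·(x - 6) + 3643/788·(x - 6)² - 3643/2364·(x - 6)³.
With (x - 6) = 1/4: S(25/4) = -126365/50432.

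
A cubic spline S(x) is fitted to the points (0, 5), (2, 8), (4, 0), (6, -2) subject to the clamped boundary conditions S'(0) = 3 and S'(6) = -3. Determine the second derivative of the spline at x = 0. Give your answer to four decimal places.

0.5000

With M_i denoting the second derivative at x_i, h_i = 2, 2, 2, and Δ_i = (y_(i+1) − y_i)/h_i = 3/2, -4, -1:
  2·M_0 + 8·M_1 + 2·M_2 = 6(Δ_1 - Δ_0) = -33
  2·M_1 + 8·M_2 + 2·M_3 = 6(Δ_2 - Δ_1) = 18
Clamped end conditions give two more equations: 2h_0·M_0 + h_0·M_1 = 6(Δ_0 - S'(0)) = -9 and h_2·M_2 + 2h_2·M_3 = 6(S'(6) - Δ_2) = -12.
Hence M_0 = 1/2, M_1 = -11/2, M_2 = 5, M_3 = -11/2.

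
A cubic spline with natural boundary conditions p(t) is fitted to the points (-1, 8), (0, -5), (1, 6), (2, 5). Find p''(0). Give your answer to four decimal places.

43.2000

Write M_i for p''(x_i). With h_i = 1, 1, 1 and divided differences Δ_i = -13, 11, -1, the continuity of p' gives the tridiagonal system
  1·M_0 + 4·M_1 + 1·M_2 = 6(Δ_1 - Δ_0) = 144
  1·M_1 + 4·M_2 + 1·M_3 = 6(Δ_2 - Δ_1) = -72
Natural end conditions: M_0 = M_3 = 0.
Solving the tridiagonal system: M_0 = 0, M_1 = 216/5, M_2 = -144/5, M_3 = 0.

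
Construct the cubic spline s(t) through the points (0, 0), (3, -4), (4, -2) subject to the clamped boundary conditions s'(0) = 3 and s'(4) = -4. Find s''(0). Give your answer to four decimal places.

Let m_i = s''(x_i). Step sizes h_i = 3, 1; slopes of the chords Δ_i = (y_(i+1) - y_i)/h_i = -4/3, 2.
  3·m_0 + 8·m_1 + 1·m_2 = 6(Δ_1 - Δ_0) = 20
Clamped end conditions give two more equations: 2h_0·m_0 + h_0·m_1 = 6(Δ_0 - s'(0)) = -26 and h_1·m_1 + 2h_1·m_2 = 6(s'(4) - Δ_1) = -36.
Solving: m_0 = -103/12, m_1 = 17/2, m_2 = -89/4.

-8.5833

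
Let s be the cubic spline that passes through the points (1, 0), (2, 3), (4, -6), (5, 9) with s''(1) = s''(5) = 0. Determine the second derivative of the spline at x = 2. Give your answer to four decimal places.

-15.7500

Put σ_i = s'' at the i-th knot. Here h = (1, 2, 1) and Δ = (3, -9/2, 15), so the interior equations h_(i-1)·σ_(i-1) + 2(h_(i-1)+h_i)·σ_i + h_i·σ_(i+1) = 6(Δ_i − Δ_(i-1)) read
  1·σ_0 + 6·σ_1 + 2·σ_2 = 6(Δ_1 - Δ_0) = -45
  2·σ_1 + 6·σ_2 + 1·σ_3 = 6(Δ_2 - Δ_1) = 117
Natural end conditions: σ_0 = σ_3 = 0.
Solving the tridiagonal system: σ_0 = 0, σ_1 = -63/4, σ_2 = 99/4, σ_3 = 0.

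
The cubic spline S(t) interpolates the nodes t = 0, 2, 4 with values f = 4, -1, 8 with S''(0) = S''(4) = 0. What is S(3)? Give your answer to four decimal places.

Put m_i = S'' at the i-th knot. Here h = (2, 2) and Δ = (-5/2, 9/2), so the interior equations h_(i-1)·m_(i-1) + 2(h_(i-1)+h_i)·m_i + h_i·m_(i+1) = 6(Δ_i − Δ_(i-1)) read
  2·m_0 + 8·m_1 + 2·m_2 = 6(Δ_1 - Δ_0) = 42
Natural end conditions: m_0 = m_2 = 0.
Solving the tridiagonal system: m_0 = 0, m_1 = 21/4, m_2 = 0.
On [2, 4], S(t) = -1 + 1·(t - 2) + 21/8·(t - 2)² - 7/16·(t - 2)³.
With (t - 2) = 1: S(3) = 35/16.

2.1875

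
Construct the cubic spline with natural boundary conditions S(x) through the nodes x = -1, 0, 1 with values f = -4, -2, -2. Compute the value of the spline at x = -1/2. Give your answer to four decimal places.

-2.8125

With m_i denoting the second derivative at x_i, h_i = 1, 1, and Δ_i = (y_(i+1) − y_i)/h_i = 2, 0:
  1·m_0 + 4·m_1 + 1·m_2 = 6(Δ_1 - Δ_0) = -12
Natural end conditions: m_0 = m_2 = 0.
Hence m_0 = 0, m_1 = -3, m_2 = 0.
On [-1, 0], S(x) = -4 + 5/2·(x + 1) + 0·(x + 1)² - 1/2·(x + 1)³.
With (x + 1) = 1/2: S(-1/2) = -45/16.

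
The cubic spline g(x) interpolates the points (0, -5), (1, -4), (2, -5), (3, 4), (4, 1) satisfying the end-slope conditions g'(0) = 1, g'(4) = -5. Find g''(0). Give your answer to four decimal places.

5.1429

Put M_i = g'' at the i-th knot. Here h = (1, 1, 1, 1) and Δ = (1, -1, 9, -3), so the interior equations h_(i-1)·M_(i-1) + 2(h_(i-1)+h_i)·M_i + h_i·M_(i+1) = 6(Δ_i − Δ_(i-1)) read
  1·M_0 + 4·M_1 + 1·M_2 = 6(Δ_1 - Δ_0) = -12
  1·M_1 + 4·M_2 + 1·M_3 = 6(Δ_2 - Δ_1) = 60
  1·M_2 + 4·M_3 + 1·M_4 = 6(Δ_3 - Δ_2) = -72
Clamped end conditions give two more equations: 2h_0·M_0 + h_0·M_1 = 6(Δ_0 - g'(0)) = 0 and h_3·M_3 + 2h_3·M_4 = 6(g'(4) - Δ_3) = -12.
Solving the tridiagonal system: M_0 = 36/7, M_1 = -72/7, M_2 = 24, M_3 = -180/7, M_4 = 48/7.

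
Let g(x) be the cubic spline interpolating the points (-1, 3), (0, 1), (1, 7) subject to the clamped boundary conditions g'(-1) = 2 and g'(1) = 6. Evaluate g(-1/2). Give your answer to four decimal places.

2.1250

Write m_i for g''(x_i). With h_i = 1, 1 and divided differences Δ_i = -2, 6, the continuity of g' gives the tridiagonal system
  1·m_0 + 4·m_1 + 1·m_2 = 6(Δ_1 - Δ_0) = 48
Clamped end conditions give two more equations: 2h_0·m_0 + h_0·m_1 = 6(Δ_0 - g'(-1)) = -24 and h_1·m_1 + 2h_1·m_2 = 6(g'(1) - Δ_1) = 0.
Hence m_0 = -22, m_1 = 20, m_2 = -10.
On [-1, 0], g(x) = 3 + 2·(x + 1) - 11·(x + 1)² + 7·(x + 1)³.
With (x + 1) = 1/2: g(-1/2) = 17/8.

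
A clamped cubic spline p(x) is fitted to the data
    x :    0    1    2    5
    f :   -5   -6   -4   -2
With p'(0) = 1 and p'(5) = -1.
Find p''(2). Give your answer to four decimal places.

-1.5862

Let σ_i = p''(x_i). Step sizes h_i = 1, 1, 3; slopes of the chords Δ_i = (y_(i+1) - y_i)/h_i = -1, 2, 2/3.
  1·σ_0 + 4·σ_1 + 1·σ_2 = 6(Δ_1 - Δ_0) = 18
  1·σ_1 + 8·σ_2 + 3·σ_3 = 6(Δ_2 - Δ_1) = -8
Clamped end conditions give two more equations: 2h_0·σ_0 + h_0·σ_1 = 6(Δ_0 - p'(0)) = -12 and h_2·σ_2 + 2h_2·σ_3 = 6(p'(5) - Δ_2) = -10.
Forward elimination and back-substitution give σ_0 = -280/29, σ_1 = 212/29, σ_2 = -46/29, σ_3 = -76/87.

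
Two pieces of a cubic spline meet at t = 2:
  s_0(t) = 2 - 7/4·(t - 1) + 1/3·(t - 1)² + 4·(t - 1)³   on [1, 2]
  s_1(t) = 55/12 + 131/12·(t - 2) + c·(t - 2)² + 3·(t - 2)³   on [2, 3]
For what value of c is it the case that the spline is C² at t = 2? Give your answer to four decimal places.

12.3333

s_0''(t) = 2/3 + 24·(t - 1), so s_0''(2) = 74/3. On the right, s_1''(2) = 2c, so c = 37/3.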